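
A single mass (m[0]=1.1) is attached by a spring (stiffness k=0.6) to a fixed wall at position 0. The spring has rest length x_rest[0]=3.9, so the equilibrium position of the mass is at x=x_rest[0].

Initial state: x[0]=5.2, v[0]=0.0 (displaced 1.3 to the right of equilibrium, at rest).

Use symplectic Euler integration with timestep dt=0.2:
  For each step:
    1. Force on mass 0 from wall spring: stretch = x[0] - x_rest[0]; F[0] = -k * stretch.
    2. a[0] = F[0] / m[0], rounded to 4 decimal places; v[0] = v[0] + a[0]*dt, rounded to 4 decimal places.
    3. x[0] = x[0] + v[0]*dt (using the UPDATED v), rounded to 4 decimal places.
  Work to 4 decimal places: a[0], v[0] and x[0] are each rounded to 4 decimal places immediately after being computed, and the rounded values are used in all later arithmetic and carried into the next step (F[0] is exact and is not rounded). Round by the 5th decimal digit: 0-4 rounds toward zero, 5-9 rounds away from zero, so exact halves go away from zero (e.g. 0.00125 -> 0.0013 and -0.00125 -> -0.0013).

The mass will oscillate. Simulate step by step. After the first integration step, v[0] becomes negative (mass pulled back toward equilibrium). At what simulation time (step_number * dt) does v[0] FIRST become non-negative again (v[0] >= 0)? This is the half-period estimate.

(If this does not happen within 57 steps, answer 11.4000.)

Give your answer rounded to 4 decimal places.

Step 0: x=[5.2000] v=[0.0000]
Step 1: x=[5.1716] v=[-0.1418]
Step 2: x=[5.1155] v=[-0.2805]
Step 3: x=[5.0329] v=[-0.4131]
Step 4: x=[4.9256] v=[-0.5367]
Step 5: x=[4.7959] v=[-0.6486]
Step 6: x=[4.6466] v=[-0.7463]
Step 7: x=[4.4811] v=[-0.8277]
Step 8: x=[4.3029] v=[-0.8911]
Step 9: x=[4.1159] v=[-0.9351]
Step 10: x=[3.9242] v=[-0.9587]
Step 11: x=[3.7319] v=[-0.9613]
Step 12: x=[3.5433] v=[-0.9430]
Step 13: x=[3.3625] v=[-0.9041]
Step 14: x=[3.1934] v=[-0.8455]
Step 15: x=[3.0397] v=[-0.7684]
Step 16: x=[2.9048] v=[-0.6745]
Step 17: x=[2.7916] v=[-0.5659]
Step 18: x=[2.7026] v=[-0.4450]
Step 19: x=[2.6397] v=[-0.3144]
Step 20: x=[2.6043] v=[-0.1769]
Step 21: x=[2.5972] v=[-0.0356]
Step 22: x=[2.6185] v=[0.1065]
First v>=0 after going negative at step 22, time=4.4000

Answer: 4.4000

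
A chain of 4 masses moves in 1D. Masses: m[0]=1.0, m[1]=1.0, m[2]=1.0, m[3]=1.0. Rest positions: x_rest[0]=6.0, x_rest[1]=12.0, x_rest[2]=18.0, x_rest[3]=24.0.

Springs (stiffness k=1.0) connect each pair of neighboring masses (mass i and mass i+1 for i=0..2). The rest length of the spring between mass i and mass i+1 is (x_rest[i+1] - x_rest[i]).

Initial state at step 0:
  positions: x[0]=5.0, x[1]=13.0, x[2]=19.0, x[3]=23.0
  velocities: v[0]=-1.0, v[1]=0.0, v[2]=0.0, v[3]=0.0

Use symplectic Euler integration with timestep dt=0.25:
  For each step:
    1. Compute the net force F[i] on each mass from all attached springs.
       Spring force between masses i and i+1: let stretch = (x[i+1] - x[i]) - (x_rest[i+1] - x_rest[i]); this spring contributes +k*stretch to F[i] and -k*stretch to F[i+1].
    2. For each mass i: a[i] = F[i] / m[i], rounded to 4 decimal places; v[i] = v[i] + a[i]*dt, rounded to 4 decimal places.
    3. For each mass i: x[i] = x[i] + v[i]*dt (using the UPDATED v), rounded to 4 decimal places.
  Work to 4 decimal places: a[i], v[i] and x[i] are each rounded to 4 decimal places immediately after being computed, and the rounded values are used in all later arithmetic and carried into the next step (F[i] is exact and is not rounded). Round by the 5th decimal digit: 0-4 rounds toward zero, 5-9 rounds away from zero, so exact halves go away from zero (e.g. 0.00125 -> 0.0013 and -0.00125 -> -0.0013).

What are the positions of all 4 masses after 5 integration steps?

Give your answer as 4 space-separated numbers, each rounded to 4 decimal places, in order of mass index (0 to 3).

Step 0: x=[5.0000 13.0000 19.0000 23.0000] v=[-1.0000 0.0000 0.0000 0.0000]
Step 1: x=[4.8750 12.8750 18.8750 23.1250] v=[-0.5000 -0.5000 -0.5000 0.5000]
Step 2: x=[4.8750 12.6250 18.6406 23.3594] v=[0.0000 -1.0000 -0.9375 0.9375]
Step 3: x=[4.9844 12.2666 18.3252 23.6739] v=[0.4375 -1.4336 -1.2617 1.2578]
Step 4: x=[5.1739 11.8317 17.9654 24.0291] v=[0.7581 -1.7395 -1.4392 1.4206]
Step 5: x=[5.4046 11.3641 17.6012 24.3803] v=[0.9226 -1.8705 -1.4567 1.4047]

Answer: 5.4046 11.3641 17.6012 24.3803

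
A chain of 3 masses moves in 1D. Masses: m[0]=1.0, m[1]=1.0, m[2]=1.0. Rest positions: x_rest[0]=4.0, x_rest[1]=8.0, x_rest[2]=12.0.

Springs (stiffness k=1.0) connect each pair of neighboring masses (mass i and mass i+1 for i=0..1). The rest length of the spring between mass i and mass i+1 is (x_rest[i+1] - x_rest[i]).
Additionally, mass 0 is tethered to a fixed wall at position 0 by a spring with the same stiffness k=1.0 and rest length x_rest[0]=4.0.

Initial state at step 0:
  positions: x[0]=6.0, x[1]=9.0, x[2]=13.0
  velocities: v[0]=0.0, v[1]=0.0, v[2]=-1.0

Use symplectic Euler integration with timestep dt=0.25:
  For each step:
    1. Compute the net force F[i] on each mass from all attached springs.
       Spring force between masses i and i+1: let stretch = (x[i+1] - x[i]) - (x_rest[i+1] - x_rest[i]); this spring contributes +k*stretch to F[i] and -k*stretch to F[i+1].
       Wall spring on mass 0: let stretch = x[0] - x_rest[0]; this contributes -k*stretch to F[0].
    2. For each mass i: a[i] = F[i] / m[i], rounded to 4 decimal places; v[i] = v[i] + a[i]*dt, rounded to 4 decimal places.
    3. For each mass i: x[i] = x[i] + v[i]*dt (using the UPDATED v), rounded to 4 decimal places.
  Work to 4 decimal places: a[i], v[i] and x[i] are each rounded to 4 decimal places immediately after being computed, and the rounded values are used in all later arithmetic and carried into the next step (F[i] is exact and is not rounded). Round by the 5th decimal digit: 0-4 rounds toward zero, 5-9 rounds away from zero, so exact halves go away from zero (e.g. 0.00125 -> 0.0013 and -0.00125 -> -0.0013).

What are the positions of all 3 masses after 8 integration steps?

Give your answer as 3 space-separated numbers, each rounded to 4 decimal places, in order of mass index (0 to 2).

Step 0: x=[6.0000 9.0000 13.0000] v=[0.0000 0.0000 -1.0000]
Step 1: x=[5.8125 9.0625 12.7500] v=[-0.7500 0.2500 -1.0000]
Step 2: x=[5.4649 9.1524 12.5195] v=[-1.3906 0.3594 -0.9219]
Step 3: x=[5.0062 9.2222 12.3286] v=[-1.8350 0.2793 -0.7637]
Step 4: x=[4.4981 9.2227 12.1935] v=[-2.0326 0.0019 -0.5403]
Step 5: x=[4.0041 9.1136 12.1228] v=[-1.9760 -0.4366 -0.2830]
Step 6: x=[3.5792 8.8732 12.1140] v=[-1.6997 -0.9617 -0.0353]
Step 7: x=[3.2615 8.5045 12.1526] v=[-1.2710 -1.4750 0.1545]
Step 8: x=[3.0676 8.0361 12.2132] v=[-0.7756 -1.8737 0.2425]

Answer: 3.0676 8.0361 12.2132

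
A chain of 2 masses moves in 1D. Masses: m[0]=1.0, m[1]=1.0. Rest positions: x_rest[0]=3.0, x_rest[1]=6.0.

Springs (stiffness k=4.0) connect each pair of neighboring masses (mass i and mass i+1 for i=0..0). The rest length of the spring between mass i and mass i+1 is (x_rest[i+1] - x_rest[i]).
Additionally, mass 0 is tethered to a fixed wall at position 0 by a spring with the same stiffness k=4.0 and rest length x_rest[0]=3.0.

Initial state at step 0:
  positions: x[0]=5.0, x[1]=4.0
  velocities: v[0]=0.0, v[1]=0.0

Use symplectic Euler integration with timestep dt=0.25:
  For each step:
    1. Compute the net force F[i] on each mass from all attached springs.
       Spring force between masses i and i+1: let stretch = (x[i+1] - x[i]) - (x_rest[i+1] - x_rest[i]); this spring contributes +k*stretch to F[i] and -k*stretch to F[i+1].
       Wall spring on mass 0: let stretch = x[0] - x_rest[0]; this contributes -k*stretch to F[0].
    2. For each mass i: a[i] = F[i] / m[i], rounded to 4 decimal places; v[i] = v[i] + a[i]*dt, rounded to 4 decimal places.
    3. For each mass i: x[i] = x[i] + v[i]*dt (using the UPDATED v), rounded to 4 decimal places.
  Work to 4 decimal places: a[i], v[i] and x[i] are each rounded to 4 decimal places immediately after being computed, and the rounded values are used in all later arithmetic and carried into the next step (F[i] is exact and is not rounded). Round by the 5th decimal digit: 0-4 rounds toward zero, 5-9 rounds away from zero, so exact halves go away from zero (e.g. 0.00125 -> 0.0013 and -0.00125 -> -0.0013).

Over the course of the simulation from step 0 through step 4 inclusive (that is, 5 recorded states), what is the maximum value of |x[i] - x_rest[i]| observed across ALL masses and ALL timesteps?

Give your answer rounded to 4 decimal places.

Step 0: x=[5.0000 4.0000] v=[0.0000 0.0000]
Step 1: x=[3.5000 5.0000] v=[-6.0000 4.0000]
Step 2: x=[1.5000 6.3750] v=[-8.0000 5.5000]
Step 3: x=[0.3438 7.2813] v=[-4.6250 3.6250]
Step 4: x=[0.8360 7.2032] v=[1.9687 -0.3125]
Max displacement = 2.6562

Answer: 2.6562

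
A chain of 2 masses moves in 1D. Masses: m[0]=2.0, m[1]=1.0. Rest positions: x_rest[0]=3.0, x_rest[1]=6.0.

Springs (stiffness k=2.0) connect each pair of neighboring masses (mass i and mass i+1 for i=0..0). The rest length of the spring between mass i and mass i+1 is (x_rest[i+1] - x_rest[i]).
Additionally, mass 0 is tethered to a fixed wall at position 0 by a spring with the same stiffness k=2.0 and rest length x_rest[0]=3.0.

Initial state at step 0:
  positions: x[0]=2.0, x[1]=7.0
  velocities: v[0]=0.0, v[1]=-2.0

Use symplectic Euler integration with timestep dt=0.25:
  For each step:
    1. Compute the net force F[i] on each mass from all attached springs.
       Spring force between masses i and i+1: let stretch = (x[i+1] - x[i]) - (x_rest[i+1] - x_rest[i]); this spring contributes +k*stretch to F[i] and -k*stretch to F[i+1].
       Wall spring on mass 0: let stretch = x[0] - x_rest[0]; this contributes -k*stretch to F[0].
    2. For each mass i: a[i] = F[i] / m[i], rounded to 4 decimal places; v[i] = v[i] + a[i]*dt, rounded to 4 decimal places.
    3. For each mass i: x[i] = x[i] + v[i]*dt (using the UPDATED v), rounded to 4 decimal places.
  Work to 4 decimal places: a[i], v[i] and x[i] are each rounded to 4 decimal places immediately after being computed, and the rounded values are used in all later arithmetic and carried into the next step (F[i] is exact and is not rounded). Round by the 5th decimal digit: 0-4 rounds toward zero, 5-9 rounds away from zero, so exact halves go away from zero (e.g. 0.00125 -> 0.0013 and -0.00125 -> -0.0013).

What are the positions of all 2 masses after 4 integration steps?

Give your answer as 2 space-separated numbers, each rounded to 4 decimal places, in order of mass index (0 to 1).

Step 0: x=[2.0000 7.0000] v=[0.0000 -2.0000]
Step 1: x=[2.1875 6.2500] v=[0.7500 -3.0000]
Step 2: x=[2.4922 5.3672] v=[1.2188 -3.5313]
Step 3: x=[2.8208 4.5000] v=[1.3145 -3.4688]
Step 4: x=[3.0781 3.7979] v=[1.0291 -2.8084]

Answer: 3.0781 3.7979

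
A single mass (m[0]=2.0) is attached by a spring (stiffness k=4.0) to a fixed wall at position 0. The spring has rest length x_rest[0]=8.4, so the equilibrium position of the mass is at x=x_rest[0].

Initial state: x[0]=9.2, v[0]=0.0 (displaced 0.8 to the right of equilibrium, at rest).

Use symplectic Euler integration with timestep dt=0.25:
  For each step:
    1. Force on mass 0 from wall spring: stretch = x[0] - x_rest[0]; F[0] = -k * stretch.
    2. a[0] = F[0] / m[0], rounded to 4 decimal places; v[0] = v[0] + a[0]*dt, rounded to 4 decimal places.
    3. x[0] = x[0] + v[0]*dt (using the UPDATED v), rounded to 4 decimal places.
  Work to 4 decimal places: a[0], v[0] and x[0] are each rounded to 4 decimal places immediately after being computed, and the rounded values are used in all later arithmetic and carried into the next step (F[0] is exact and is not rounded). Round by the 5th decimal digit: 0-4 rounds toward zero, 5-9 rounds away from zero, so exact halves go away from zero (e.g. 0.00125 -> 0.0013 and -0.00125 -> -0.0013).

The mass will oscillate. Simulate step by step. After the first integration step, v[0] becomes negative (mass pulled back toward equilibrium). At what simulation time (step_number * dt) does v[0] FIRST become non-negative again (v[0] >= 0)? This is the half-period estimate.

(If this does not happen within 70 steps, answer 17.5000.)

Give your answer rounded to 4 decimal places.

Step 0: x=[9.2000] v=[0.0000]
Step 1: x=[9.1000] v=[-0.4000]
Step 2: x=[8.9125] v=[-0.7500]
Step 3: x=[8.6609] v=[-1.0063]
Step 4: x=[8.3767] v=[-1.1368]
Step 5: x=[8.0954] v=[-1.1252]
Step 6: x=[7.8522] v=[-0.9729]
Step 7: x=[7.6775] v=[-0.6990]
Step 8: x=[7.5931] v=[-0.3378]
Step 9: x=[7.6095] v=[0.0657]
First v>=0 after going negative at step 9, time=2.2500

Answer: 2.2500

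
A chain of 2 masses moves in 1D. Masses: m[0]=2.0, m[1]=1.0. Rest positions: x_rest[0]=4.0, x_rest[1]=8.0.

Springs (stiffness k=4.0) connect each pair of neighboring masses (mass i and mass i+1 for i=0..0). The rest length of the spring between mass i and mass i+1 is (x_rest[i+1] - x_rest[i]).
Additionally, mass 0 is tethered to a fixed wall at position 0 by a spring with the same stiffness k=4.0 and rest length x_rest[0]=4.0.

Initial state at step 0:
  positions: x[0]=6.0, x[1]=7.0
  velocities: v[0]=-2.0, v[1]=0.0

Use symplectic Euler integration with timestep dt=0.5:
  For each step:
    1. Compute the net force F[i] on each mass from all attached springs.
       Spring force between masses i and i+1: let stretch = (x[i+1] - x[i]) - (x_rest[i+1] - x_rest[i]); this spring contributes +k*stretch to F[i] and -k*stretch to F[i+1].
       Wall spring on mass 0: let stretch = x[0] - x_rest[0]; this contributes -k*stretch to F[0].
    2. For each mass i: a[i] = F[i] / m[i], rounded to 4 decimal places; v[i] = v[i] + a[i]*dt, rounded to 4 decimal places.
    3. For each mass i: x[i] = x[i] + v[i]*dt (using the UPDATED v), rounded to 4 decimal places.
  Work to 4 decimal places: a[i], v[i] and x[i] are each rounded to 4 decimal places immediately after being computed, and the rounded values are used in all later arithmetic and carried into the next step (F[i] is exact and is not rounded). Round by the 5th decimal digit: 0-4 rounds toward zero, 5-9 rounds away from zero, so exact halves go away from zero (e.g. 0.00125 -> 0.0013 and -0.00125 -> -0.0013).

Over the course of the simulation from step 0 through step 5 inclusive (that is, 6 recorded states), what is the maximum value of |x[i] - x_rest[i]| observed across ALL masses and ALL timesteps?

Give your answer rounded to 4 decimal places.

Step 0: x=[6.0000 7.0000] v=[-2.0000 0.0000]
Step 1: x=[2.5000 10.0000] v=[-7.0000 6.0000]
Step 2: x=[1.5000 9.5000] v=[-2.0000 -1.0000]
Step 3: x=[3.7500 5.0000] v=[4.5000 -9.0000]
Step 4: x=[4.7500 3.2500] v=[2.0000 -3.5000]
Step 5: x=[2.6250 7.0000] v=[-4.2500 7.5000]
Max displacement = 4.7500

Answer: 4.7500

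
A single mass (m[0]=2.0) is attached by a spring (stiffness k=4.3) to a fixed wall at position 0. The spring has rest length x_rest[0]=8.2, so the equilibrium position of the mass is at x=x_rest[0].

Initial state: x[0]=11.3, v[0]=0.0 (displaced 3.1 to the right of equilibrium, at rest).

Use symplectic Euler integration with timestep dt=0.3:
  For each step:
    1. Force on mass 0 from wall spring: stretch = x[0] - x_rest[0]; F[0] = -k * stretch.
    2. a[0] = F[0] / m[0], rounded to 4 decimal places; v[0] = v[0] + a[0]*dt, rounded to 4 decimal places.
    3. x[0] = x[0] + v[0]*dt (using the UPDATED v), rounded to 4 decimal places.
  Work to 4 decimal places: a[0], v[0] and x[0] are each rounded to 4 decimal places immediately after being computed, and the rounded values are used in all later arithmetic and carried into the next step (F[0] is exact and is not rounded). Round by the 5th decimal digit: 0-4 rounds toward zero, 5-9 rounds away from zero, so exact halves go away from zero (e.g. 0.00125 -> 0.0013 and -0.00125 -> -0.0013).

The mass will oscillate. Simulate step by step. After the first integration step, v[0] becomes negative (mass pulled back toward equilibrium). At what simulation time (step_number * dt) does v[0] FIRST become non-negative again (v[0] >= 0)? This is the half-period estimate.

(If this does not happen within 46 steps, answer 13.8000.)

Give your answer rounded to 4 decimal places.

Answer: 2.4000

Derivation:
Step 0: x=[11.3000] v=[0.0000]
Step 1: x=[10.7002] v=[-1.9995]
Step 2: x=[9.6166] v=[-3.6121]
Step 3: x=[8.2589] v=[-4.5258]
Step 4: x=[6.8898] v=[-4.5638]
Step 5: x=[5.7742] v=[-3.7187]
Step 6: x=[5.1280] v=[-2.1541]
Step 7: x=[5.0762] v=[-0.1727]
Step 8: x=[5.6289] v=[1.8422]
First v>=0 after going negative at step 8, time=2.4000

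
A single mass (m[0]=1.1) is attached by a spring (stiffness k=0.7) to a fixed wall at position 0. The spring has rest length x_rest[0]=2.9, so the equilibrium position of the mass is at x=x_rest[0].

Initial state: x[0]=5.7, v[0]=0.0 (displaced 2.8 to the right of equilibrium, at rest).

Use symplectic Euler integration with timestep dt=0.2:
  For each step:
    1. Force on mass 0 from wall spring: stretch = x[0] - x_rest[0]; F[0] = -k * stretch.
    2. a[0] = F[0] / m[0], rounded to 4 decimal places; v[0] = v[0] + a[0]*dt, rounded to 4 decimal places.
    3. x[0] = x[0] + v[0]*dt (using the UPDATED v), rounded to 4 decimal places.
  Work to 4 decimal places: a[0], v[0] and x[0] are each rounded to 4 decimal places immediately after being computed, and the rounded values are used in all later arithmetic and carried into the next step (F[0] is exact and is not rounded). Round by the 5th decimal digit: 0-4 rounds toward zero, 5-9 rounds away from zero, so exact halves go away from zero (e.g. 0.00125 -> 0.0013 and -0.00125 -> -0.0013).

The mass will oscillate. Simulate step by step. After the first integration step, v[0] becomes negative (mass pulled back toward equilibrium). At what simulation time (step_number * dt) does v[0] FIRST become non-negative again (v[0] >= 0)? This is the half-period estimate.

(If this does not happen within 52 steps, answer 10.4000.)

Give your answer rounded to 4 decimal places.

Step 0: x=[5.7000] v=[0.0000]
Step 1: x=[5.6287] v=[-0.3564]
Step 2: x=[5.4880] v=[-0.7037]
Step 3: x=[5.2814] v=[-1.0331]
Step 4: x=[5.0142] v=[-1.3362]
Step 5: x=[4.6931] v=[-1.6053]
Step 6: x=[4.3264] v=[-1.8335]
Step 7: x=[3.9234] v=[-2.0150]
Step 8: x=[3.4943] v=[-2.1453]
Step 9: x=[3.0501] v=[-2.2209]
Step 10: x=[2.6021] v=[-2.2400]
Step 11: x=[2.1617] v=[-2.2021]
Step 12: x=[1.7401] v=[-2.1081]
Step 13: x=[1.3480] v=[-1.9605]
Step 14: x=[0.9954] v=[-1.7630]
Step 15: x=[0.6913] v=[-1.5206]
Step 16: x=[0.4434] v=[-1.2395]
Step 17: x=[0.2580] v=[-0.9268]
Step 18: x=[0.1399] v=[-0.5905]
Step 19: x=[0.0921] v=[-0.2392]
Step 20: x=[0.1157] v=[0.1182]
First v>=0 after going negative at step 20, time=4.0000

Answer: 4.0000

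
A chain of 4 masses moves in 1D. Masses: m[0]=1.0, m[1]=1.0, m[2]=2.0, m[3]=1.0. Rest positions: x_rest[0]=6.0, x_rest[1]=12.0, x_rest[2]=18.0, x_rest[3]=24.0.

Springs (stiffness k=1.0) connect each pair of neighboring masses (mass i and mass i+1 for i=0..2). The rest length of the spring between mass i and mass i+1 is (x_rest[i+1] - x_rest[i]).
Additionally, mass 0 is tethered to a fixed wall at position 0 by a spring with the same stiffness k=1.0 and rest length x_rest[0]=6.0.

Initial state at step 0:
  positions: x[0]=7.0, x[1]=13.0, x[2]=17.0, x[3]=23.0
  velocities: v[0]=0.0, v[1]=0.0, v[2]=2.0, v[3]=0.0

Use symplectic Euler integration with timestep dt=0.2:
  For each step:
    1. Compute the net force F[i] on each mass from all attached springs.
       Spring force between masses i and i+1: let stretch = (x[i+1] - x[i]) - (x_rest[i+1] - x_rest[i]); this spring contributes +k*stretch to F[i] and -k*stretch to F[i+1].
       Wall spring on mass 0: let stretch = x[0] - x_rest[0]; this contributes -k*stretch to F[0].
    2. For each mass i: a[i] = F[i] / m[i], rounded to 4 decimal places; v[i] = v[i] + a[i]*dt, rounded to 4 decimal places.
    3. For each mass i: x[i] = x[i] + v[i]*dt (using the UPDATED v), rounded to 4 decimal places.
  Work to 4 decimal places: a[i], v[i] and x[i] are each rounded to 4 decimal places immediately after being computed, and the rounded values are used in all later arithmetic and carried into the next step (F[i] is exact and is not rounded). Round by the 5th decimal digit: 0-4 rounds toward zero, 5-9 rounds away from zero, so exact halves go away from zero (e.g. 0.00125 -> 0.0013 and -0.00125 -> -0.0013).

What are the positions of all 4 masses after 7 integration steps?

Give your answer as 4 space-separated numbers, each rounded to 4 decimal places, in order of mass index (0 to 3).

Step 0: x=[7.0000 13.0000 17.0000 23.0000] v=[0.0000 0.0000 2.0000 0.0000]
Step 1: x=[6.9600 12.9200 17.4400 23.0000] v=[-0.2000 -0.4000 2.2000 0.0000]
Step 2: x=[6.8800 12.7824 17.9008 23.0176] v=[-0.4000 -0.6880 2.3040 0.0880]
Step 3: x=[6.7609 12.6134 18.3616 23.0705] v=[-0.5955 -0.8448 2.3038 0.2646]
Step 4: x=[6.6055 12.4403 18.8016 23.1751] v=[-0.7772 -0.8657 2.1999 0.5228]
Step 5: x=[6.4192 12.2882 19.2018 23.3447] v=[-0.9313 -0.7604 2.0011 0.8481]
Step 6: x=[6.2109 12.1779 19.5466 23.5886] v=[-1.0413 -0.5515 1.7240 1.2195]
Step 7: x=[5.9929 12.1237 19.8249 23.9108] v=[-1.0901 -0.2712 1.3913 1.6111]

Answer: 5.9929 12.1237 19.8249 23.9108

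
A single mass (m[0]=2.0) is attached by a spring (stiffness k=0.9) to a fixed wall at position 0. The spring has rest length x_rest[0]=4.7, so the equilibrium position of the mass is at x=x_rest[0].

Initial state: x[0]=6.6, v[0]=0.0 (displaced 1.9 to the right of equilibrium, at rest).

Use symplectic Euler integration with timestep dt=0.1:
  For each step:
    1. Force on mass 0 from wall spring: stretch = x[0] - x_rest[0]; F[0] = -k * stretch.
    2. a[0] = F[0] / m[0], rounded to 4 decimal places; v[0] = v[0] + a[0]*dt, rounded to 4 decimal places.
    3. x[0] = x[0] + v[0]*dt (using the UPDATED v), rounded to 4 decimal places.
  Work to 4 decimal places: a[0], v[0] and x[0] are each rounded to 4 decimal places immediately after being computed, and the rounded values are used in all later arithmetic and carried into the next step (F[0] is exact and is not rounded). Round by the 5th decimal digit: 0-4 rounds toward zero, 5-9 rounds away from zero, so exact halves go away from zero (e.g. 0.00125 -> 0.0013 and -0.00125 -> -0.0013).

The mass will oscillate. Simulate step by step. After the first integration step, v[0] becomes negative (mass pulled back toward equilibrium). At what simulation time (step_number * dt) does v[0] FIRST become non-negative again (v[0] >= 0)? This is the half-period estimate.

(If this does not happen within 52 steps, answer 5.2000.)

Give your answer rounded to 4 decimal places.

Step 0: x=[6.6000] v=[0.0000]
Step 1: x=[6.5915] v=[-0.0855]
Step 2: x=[6.5744] v=[-0.1706]
Step 3: x=[6.5489] v=[-0.2550]
Step 4: x=[6.5151] v=[-0.3382]
Step 5: x=[6.4731] v=[-0.4199]
Step 6: x=[6.4231] v=[-0.4997]
Step 7: x=[6.3654] v=[-0.5772]
Step 8: x=[6.3002] v=[-0.6521]
Step 9: x=[6.2278] v=[-0.7241]
Step 10: x=[6.1485] v=[-0.7929]
Step 11: x=[6.0627] v=[-0.8581]
Step 12: x=[5.9708] v=[-0.9194]
Step 13: x=[5.8731] v=[-0.9766]
Step 14: x=[5.7702] v=[-1.0294]
Step 15: x=[5.6624] v=[-1.0776]
Step 16: x=[5.5503] v=[-1.1209]
Step 17: x=[5.4344] v=[-1.1592]
Step 18: x=[5.3152] v=[-1.1923]
Step 19: x=[5.1932] v=[-1.2200]
Step 20: x=[5.0690] v=[-1.2422]
Step 21: x=[4.9431] v=[-1.2588]
Step 22: x=[4.8161] v=[-1.2697]
Step 23: x=[4.6886] v=[-1.2749]
Step 24: x=[4.5612] v=[-1.2744]
Step 25: x=[4.4344] v=[-1.2682]
Step 26: x=[4.3088] v=[-1.2563]
Step 27: x=[4.1849] v=[-1.2387]
Step 28: x=[4.0634] v=[-1.2155]
Step 29: x=[3.9447] v=[-1.1869]
Step 30: x=[3.8294] v=[-1.1529]
Step 31: x=[3.7180] v=[-1.1137]
Step 32: x=[3.6111] v=[-1.0695]
Step 33: x=[3.5091] v=[-1.0205]
Step 34: x=[3.4124] v=[-0.9669]
Step 35: x=[3.3215] v=[-0.9090]
Step 36: x=[3.2368] v=[-0.8470]
Step 37: x=[3.1587] v=[-0.7812]
Step 38: x=[3.0875] v=[-0.7118]
Step 39: x=[3.0236] v=[-0.6392]
Step 40: x=[2.9672] v=[-0.5638]
Step 41: x=[2.9186] v=[-0.4858]
Step 42: x=[2.8780] v=[-0.4056]
Step 43: x=[2.8456] v=[-0.3236]
Step 44: x=[2.8216] v=[-0.2402]
Step 45: x=[2.8060] v=[-0.1557]
Step 46: x=[2.7990] v=[-0.0705]
Step 47: x=[2.8005] v=[0.0151]
First v>=0 after going negative at step 47, time=4.7000

Answer: 4.7000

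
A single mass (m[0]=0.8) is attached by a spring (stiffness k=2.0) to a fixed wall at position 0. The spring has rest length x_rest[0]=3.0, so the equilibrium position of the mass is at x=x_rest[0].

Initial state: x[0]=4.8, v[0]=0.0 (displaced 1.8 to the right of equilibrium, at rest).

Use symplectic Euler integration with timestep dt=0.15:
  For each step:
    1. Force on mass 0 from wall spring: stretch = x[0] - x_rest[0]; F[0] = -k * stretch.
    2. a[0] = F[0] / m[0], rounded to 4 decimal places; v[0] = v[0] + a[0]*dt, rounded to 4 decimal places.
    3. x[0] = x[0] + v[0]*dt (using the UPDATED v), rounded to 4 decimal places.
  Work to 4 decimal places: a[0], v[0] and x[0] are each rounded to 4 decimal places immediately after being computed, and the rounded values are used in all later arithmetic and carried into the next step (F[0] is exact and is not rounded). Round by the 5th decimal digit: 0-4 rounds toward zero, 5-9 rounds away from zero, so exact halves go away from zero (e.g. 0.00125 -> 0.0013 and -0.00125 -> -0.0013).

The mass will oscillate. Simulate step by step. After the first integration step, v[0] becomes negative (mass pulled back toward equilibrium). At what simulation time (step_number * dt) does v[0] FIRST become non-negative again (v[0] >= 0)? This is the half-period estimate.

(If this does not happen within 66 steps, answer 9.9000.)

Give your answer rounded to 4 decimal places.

Step 0: x=[4.8000] v=[0.0000]
Step 1: x=[4.6988] v=[-0.6750]
Step 2: x=[4.5020] v=[-1.3121]
Step 3: x=[4.2207] v=[-1.8754]
Step 4: x=[3.8707] v=[-2.3332]
Step 5: x=[3.4717] v=[-2.6597]
Step 6: x=[3.0462] v=[-2.8366]
Step 7: x=[2.6181] v=[-2.8539]
Step 8: x=[2.2115] v=[-2.7107]
Step 9: x=[1.8493] v=[-2.4150]
Step 10: x=[1.5518] v=[-1.9835]
Step 11: x=[1.3357] v=[-1.4404]
Step 12: x=[1.2133] v=[-0.8163]
Step 13: x=[1.1914] v=[-0.1463]
Step 14: x=[1.2712] v=[0.5319]
First v>=0 after going negative at step 14, time=2.1000

Answer: 2.1000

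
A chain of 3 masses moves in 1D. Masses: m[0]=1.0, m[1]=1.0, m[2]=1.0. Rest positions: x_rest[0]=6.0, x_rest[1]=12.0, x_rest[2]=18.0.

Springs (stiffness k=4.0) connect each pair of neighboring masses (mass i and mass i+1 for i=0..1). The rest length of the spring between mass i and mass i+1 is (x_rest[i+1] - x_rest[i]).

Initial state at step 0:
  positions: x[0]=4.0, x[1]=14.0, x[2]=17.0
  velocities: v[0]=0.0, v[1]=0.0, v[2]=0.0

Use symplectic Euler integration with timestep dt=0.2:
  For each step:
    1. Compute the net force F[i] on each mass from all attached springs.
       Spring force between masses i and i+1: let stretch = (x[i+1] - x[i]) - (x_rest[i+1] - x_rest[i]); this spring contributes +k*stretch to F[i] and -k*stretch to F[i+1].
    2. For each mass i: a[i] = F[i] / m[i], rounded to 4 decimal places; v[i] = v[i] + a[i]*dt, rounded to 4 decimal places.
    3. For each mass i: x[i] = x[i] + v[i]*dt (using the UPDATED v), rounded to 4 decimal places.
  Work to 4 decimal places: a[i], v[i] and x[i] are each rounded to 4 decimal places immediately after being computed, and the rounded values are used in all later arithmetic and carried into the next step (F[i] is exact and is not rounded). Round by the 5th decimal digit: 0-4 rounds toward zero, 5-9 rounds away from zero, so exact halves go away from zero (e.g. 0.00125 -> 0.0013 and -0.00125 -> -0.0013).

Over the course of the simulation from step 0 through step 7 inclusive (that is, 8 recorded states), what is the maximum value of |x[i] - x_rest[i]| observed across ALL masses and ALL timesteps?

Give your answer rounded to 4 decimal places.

Step 0: x=[4.0000 14.0000 17.0000] v=[0.0000 0.0000 0.0000]
Step 1: x=[4.6400 12.8800 17.4800] v=[3.2000 -5.6000 2.4000]
Step 2: x=[5.6384 11.1776 18.1840] v=[4.9920 -8.5120 3.5200]
Step 3: x=[6.5631 9.7100 18.7270] v=[4.6234 -7.3382 2.7149]
Step 4: x=[7.0313 9.1816 18.7873] v=[2.3409 -2.6421 0.3013]
Step 5: x=[6.8835 9.8460 18.2706] v=[-0.7389 3.3222 -2.5833]
Step 6: x=[6.2497 11.3844 17.3660] v=[-3.1689 7.6919 -4.5230]
Step 7: x=[5.4775 13.0583 16.4643] v=[-3.8611 8.3694 -4.5083]
Max displacement = 2.8184

Answer: 2.8184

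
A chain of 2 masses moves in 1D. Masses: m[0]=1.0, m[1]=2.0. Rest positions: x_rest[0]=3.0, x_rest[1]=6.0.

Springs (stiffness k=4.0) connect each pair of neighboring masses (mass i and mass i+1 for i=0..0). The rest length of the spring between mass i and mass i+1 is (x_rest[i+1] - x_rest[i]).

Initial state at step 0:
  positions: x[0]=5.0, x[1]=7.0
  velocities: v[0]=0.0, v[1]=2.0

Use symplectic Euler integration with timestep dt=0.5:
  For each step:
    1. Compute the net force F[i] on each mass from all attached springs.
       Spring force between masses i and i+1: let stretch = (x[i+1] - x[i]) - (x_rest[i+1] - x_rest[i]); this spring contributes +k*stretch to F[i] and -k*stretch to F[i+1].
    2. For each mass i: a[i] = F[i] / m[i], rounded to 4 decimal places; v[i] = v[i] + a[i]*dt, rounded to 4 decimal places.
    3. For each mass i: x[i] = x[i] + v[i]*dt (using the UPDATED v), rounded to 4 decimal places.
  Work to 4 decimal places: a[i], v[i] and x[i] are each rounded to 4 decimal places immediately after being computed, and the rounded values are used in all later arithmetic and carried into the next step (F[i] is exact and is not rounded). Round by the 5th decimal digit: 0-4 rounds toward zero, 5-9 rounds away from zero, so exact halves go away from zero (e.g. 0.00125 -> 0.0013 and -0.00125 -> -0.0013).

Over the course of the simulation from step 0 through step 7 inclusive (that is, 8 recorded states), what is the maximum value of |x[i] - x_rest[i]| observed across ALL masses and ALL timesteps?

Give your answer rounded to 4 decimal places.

Answer: 6.4454

Derivation:
Step 0: x=[5.0000 7.0000] v=[0.0000 2.0000]
Step 1: x=[4.0000 8.5000] v=[-2.0000 3.0000]
Step 2: x=[4.5000 9.2500] v=[1.0000 1.5000]
Step 3: x=[6.7500 9.1250] v=[4.5000 -0.2500]
Step 4: x=[8.3750 9.3125] v=[3.2500 0.3750]
Step 5: x=[7.9375 10.5313] v=[-0.8750 2.4375]
Step 6: x=[7.0938 11.9532] v=[-1.6874 2.8437]
Step 7: x=[8.1095 12.4454] v=[2.0314 0.9843]
Max displacement = 6.4454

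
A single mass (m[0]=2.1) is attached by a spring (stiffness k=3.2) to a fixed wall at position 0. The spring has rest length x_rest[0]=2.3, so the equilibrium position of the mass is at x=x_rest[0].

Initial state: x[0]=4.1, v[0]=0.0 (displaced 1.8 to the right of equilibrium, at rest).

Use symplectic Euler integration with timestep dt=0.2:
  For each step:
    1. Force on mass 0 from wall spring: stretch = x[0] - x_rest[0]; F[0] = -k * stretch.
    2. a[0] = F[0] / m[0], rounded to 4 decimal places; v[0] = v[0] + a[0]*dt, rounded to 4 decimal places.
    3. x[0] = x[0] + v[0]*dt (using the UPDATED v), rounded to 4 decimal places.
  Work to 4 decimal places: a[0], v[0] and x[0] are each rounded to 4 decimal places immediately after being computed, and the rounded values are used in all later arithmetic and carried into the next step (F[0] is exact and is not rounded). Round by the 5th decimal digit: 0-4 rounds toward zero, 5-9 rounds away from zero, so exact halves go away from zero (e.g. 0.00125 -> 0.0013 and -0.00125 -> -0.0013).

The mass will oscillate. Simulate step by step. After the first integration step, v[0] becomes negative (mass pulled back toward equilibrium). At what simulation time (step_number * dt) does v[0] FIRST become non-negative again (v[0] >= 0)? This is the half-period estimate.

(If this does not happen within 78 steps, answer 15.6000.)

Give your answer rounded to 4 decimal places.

Answer: 2.6000

Derivation:
Step 0: x=[4.1000] v=[0.0000]
Step 1: x=[3.9903] v=[-0.5486]
Step 2: x=[3.7776] v=[-1.0637]
Step 3: x=[3.4748] v=[-1.5140]
Step 4: x=[3.1004] v=[-1.8720]
Step 5: x=[2.6772] v=[-2.1159]
Step 6: x=[2.2310] v=[-2.2309]
Step 7: x=[1.7890] v=[-2.2099]
Step 8: x=[1.3782] v=[-2.0542]
Step 9: x=[1.0235] v=[-1.7733]
Step 10: x=[0.7466] v=[-1.3843]
Step 11: x=[0.5644] v=[-0.9109]
Step 12: x=[0.4880] v=[-0.3820]
Step 13: x=[0.5220] v=[0.1702]
First v>=0 after going negative at step 13, time=2.6000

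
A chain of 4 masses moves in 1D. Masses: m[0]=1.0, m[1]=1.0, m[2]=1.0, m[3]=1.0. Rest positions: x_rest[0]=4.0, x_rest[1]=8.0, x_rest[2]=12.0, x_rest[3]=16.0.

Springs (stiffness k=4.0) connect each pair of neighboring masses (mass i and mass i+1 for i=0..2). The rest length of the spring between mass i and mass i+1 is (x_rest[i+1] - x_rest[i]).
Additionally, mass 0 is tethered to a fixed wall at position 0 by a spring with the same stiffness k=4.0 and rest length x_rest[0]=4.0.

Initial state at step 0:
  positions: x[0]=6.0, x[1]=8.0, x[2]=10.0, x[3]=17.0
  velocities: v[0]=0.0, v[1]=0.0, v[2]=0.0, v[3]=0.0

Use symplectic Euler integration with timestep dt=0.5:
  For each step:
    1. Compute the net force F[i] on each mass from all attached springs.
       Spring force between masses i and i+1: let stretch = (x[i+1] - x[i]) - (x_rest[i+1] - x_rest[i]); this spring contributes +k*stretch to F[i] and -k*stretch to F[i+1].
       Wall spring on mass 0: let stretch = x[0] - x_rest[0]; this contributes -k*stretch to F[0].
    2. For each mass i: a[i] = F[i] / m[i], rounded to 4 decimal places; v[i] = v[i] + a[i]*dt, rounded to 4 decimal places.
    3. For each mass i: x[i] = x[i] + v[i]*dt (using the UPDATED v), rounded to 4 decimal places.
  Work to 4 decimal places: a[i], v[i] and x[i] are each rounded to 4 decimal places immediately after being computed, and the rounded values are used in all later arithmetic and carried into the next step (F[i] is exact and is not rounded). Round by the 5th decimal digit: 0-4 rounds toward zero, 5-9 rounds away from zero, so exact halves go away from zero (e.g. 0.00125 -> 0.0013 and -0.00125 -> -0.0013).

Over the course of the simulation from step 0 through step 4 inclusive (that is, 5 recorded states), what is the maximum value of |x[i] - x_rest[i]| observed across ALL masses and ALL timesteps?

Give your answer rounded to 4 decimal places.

Answer: 3.0000

Derivation:
Step 0: x=[6.0000 8.0000 10.0000 17.0000] v=[0.0000 0.0000 0.0000 0.0000]
Step 1: x=[2.0000 8.0000 15.0000 14.0000] v=[-8.0000 0.0000 10.0000 -6.0000]
Step 2: x=[2.0000 9.0000 12.0000 16.0000] v=[0.0000 2.0000 -6.0000 4.0000]
Step 3: x=[7.0000 6.0000 10.0000 18.0000] v=[10.0000 -6.0000 -4.0000 4.0000]
Step 4: x=[4.0000 8.0000 12.0000 16.0000] v=[-6.0000 4.0000 4.0000 -4.0000]
Max displacement = 3.0000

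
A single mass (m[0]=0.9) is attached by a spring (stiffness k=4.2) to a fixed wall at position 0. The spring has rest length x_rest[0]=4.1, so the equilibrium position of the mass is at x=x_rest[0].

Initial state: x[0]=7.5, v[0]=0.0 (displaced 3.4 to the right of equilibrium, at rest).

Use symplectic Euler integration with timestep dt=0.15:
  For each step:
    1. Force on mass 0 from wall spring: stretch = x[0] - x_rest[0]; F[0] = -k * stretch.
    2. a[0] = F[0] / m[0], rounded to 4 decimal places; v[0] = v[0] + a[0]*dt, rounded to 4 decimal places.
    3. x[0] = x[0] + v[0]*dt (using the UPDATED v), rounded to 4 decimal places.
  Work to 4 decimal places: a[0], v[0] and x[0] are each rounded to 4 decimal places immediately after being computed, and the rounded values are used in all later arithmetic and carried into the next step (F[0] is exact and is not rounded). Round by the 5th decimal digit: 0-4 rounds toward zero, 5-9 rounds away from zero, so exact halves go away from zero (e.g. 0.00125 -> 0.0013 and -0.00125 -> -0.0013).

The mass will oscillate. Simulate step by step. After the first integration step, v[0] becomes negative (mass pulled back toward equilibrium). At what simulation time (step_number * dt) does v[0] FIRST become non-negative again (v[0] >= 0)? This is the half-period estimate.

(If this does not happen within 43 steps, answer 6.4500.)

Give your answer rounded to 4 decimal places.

Step 0: x=[7.5000] v=[0.0000]
Step 1: x=[7.1430] v=[-2.3800]
Step 2: x=[6.4665] v=[-4.5101]
Step 3: x=[5.5415] v=[-6.1667]
Step 4: x=[4.4651] v=[-7.1758]
Step 5: x=[3.3504] v=[-7.4314]
Step 6: x=[2.3144] v=[-6.9067]
Step 7: x=[1.4659] v=[-5.6568]
Step 8: x=[0.8940] v=[-3.8129]
Step 9: x=[0.6587] v=[-1.5687]
Step 10: x=[0.7847] v=[0.8402]
First v>=0 after going negative at step 10, time=1.5000

Answer: 1.5000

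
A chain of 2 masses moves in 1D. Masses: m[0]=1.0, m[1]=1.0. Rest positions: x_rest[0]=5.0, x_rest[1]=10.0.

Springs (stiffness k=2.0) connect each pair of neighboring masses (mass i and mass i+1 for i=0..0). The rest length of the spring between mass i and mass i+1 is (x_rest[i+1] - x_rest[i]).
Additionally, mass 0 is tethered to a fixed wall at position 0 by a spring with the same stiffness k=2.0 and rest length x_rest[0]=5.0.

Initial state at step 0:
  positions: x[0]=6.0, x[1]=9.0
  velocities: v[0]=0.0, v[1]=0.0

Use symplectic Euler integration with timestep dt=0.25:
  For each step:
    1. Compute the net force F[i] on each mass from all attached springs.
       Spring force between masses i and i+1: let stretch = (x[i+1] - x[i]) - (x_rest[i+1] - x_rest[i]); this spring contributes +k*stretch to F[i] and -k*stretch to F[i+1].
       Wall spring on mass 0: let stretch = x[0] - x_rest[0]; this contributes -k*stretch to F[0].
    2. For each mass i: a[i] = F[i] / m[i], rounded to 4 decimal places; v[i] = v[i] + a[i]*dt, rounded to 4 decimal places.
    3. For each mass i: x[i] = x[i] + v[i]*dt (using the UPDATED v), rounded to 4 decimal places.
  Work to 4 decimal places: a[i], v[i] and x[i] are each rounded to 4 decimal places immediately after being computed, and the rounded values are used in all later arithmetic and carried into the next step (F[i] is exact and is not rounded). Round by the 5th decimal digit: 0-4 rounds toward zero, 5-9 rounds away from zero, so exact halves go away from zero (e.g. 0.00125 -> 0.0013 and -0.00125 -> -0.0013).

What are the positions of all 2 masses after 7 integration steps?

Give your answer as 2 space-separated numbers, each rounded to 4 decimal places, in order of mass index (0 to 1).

Answer: 4.5805 10.2867

Derivation:
Step 0: x=[6.0000 9.0000] v=[0.0000 0.0000]
Step 1: x=[5.6250 9.2500] v=[-1.5000 1.0000]
Step 2: x=[5.0000 9.6719] v=[-2.5000 1.6875]
Step 3: x=[4.3340 10.1348] v=[-2.6641 1.8516]
Step 4: x=[3.8513 10.4976] v=[-1.9307 1.4512]
Step 5: x=[3.7180 10.6546] v=[-0.5332 0.6281]
Step 6: x=[3.9870 10.5696] v=[1.0761 -0.3402]
Step 7: x=[4.5805 10.2867] v=[2.3739 -1.1315]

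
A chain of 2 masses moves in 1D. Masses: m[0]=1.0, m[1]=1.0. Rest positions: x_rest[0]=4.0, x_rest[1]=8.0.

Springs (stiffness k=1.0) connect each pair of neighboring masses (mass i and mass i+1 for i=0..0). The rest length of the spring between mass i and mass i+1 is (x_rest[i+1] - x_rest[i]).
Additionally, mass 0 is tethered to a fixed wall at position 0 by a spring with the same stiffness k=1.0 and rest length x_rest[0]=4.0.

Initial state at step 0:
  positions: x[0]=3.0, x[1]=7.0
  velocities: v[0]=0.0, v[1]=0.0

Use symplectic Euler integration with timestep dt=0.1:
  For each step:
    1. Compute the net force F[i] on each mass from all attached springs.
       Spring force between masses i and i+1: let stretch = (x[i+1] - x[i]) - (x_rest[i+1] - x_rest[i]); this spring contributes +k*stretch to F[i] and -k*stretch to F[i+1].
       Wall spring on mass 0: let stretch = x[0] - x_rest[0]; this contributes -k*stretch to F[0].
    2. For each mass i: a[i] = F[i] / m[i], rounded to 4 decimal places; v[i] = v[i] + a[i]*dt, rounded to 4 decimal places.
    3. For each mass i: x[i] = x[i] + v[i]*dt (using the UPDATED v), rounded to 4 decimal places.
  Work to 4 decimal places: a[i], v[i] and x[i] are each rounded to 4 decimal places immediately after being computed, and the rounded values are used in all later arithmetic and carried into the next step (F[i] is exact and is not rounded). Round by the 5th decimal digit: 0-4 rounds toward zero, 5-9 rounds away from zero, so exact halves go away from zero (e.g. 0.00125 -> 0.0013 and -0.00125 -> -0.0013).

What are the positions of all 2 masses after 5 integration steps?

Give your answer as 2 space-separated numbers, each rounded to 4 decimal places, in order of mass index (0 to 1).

Step 0: x=[3.0000 7.0000] v=[0.0000 0.0000]
Step 1: x=[3.0100 7.0000] v=[0.1000 0.0000]
Step 2: x=[3.0298 7.0001] v=[0.1980 0.0010]
Step 3: x=[3.0590 7.0005] v=[0.2921 0.0040]
Step 4: x=[3.0970 7.0015] v=[0.3804 0.0099]
Step 5: x=[3.1431 7.0035] v=[0.4612 0.0195]

Answer: 3.1431 7.0035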